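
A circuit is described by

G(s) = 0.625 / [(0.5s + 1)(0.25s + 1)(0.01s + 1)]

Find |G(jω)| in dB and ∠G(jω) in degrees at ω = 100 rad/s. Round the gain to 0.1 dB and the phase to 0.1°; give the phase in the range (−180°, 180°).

-69.0 dB, 138.4°

At ω = 100 rad/s:
pole (1 + j100·0.5) = 1 + j50 → |·| ≈ 50.01, ∠ ≈ 88.85°
pole (1 + j100·0.25) = 1 + j25 → |·| ≈ 25.02, ∠ ≈ 87.71°
pole (1 + j100·0.01) = 1 + j1 → |·| ≈ 1.4142, ∠ ≈ 45.00°
|G| = 0.625 · 1 / (50.01 · 25.02 · 1.4142) ≈ 0.0003532
Gain = 20 log₁₀(0.0003532) ≈ -69.04 dB
∠G = (0°) − (88.85° + 87.71° + 45.00°) = -221.56° ≡ 138.44° (principal value)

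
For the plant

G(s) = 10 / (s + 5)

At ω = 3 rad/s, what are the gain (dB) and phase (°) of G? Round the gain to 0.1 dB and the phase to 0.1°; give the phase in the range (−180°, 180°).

At s = jω = j3:
pole (s+5): 5 + j3 → |·| = √(5²+3²) = √34 ≈ 5.831, ∠ = arctan(3/5) ≈ 30.96°
|G| = 10 / 5.831 ≈ 1.715
Gain = 20 log₁₀(1.715) ≈ 4.69 dB
∠G = 0.00° − 30.96° = -30.96°

4.7 dB, -31.0°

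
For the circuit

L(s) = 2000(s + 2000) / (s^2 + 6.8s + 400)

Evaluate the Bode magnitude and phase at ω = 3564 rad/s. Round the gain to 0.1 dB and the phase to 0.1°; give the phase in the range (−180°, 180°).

-3.8 dB, -119.2°

At s = jω = j3564:
zero (s+2000): 2000 + j3564 → |·| = √(2000²+3564²) = √16702096 ≈ 4086.8, ∠ = arctan(3564/2000) ≈ 60.70°
quadratic: (j3564)² + 6.8·j3564 + 400 = -12701696 + j24235.2 → |·| ≈ 1.2702e+07, ∠ ≈ 179.89°
|L| = 2000 · 4086.8 / 1.2702e+07 ≈ 0.64349
Gain = 20 log₁₀(0.64349) ≈ -3.83 dB
∠L = 60.70° − 179.89° = -119.19°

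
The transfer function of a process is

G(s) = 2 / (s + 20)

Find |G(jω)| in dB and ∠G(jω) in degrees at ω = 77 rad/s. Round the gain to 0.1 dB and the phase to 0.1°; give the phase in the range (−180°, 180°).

-32.0 dB, -75.4°

Substitute s = j77:
Numerator: 2 = 2 + j0
Denominator: (j77) + 20 = 20 + j77
|N| = √(2² + 0²) ≈ 2, ∠N ≈ 0.00°
|D| = √(20² + 77²) ≈ 79.555, ∠D ≈ 75.44°
|G| = 2 / 79.555 ≈ 0.02514
Gain = 20 log₁₀(0.02514) ≈ -31.99 dB
∠G = 0.00° − 75.44° = -75.44°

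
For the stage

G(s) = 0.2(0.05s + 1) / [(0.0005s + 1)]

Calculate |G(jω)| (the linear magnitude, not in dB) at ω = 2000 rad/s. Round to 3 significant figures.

14.1

At ω = 2000 rad/s:
zero (1 + j2000·0.05) = 1 + j100 → |·| ≈ 100, ∠ ≈ 89.43°
pole (1 + j2000·0.0005) = 1 + j1 → |·| ≈ 1.4142, ∠ ≈ 45.00°
|G| = 0.2 · 100 / (1.4142) ≈ 14.142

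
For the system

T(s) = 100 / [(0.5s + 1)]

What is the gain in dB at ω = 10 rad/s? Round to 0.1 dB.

25.9 dB

At ω = 10 rad/s:
pole (1 + j10·0.5) = 1 + j5 → |·| ≈ 5.099, ∠ ≈ 78.69°
|T| = 100 · 1 / (5.099) ≈ 19.612
Gain = 20 log₁₀(19.612) ≈ 25.85 dB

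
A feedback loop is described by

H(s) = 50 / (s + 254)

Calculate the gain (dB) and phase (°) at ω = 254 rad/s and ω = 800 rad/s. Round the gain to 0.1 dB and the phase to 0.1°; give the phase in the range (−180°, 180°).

ω = 254: -17.1 dB, -45.0°; ω = 800: -24.5 dB, -72.4°

Substitute s = j254:
Numerator: 50 = 50 + j0
Denominator: (j254) + 254 = 254 + j254
|N| = √(50² + 0²) ≈ 50, ∠N ≈ 0.00°
|D| = √(254² + 254²) ≈ 359.21, ∠D ≈ 45.00°
|H| = 50 / 359.21 ≈ 0.13919
Gain = 20 log₁₀(0.13919) ≈ -17.13 dB
∠H = 0.00° − 45.00° = -45.00°

Substitute s = j800:
Numerator: 50 = 50 + j0
Denominator: (j800) + 254 = 254 + j800
|N| = √(50² + 0²) ≈ 50, ∠N ≈ 0.00°
|D| = √(254² + 800²) ≈ 839.35, ∠D ≈ 72.39°
|H| = 50 / 839.35 ≈ 0.05957
Gain = 20 log₁₀(0.05957) ≈ -24.50 dB
∠H = 0.00° − 72.39° = -72.39°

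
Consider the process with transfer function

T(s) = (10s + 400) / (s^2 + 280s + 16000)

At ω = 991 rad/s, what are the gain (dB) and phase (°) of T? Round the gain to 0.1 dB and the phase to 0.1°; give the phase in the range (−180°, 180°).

Substitute s = j991:
Numerator: 10(j991) + 400 = 400 + j9910
Denominator: (j991)^2 + 280(j991) + 16000 = -966081 + j277480
|N| = √(400² + 9910²) ≈ 9918.1, ∠N ≈ 87.69°
|D| = √(966081² + 277480²) ≈ 1.0051e+06, ∠D ≈ 163.97°
|T| = 9918.1 / 1.0051e+06 ≈ 0.0098678
Gain = 20 log₁₀(0.0098678) ≈ -40.12 dB
∠T = 87.69° − 163.97° = -76.28°

-40.1 dB, -76.3°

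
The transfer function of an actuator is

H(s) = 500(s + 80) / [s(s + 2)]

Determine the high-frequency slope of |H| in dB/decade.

-20 dB/decade

Each pole contributes −20 dB/decade at high frequency; each zero contributes +20 dB/decade.
Net: 1 zero(s) − 2 pole(s) → -20 dB/decade.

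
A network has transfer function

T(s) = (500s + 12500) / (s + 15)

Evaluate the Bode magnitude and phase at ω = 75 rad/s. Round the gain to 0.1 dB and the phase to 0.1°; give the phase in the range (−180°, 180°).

54.3 dB, -7.1°

Substitute s = j75:
Numerator: 500(j75) + 12500 = 12500 + j37500
Denominator: (j75) + 15 = 15 + j75
|N| = √(12500² + 37500²) ≈ 39528, ∠N ≈ 71.57°
|D| = √(15² + 75²) ≈ 76.485, ∠D ≈ 78.69°
|T| = 39528 / 76.485 ≈ 516.81
Gain = 20 log₁₀(516.81) ≈ 54.27 dB
∠T = 71.57° − 78.69° = -7.12°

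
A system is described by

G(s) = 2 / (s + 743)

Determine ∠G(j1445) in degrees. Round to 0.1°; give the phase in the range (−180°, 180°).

Substitute s = j1445:
Numerator: 2 = 2 + j0
Denominator: (j1445) + 743 = 743 + j1445
|N| = √(2² + 0²) ≈ 2, ∠N ≈ 0.00°
|D| = √(743² + 1445²) ≈ 1624.8, ∠D ≈ 62.79°
∠G = 0.00° − 62.79° = -62.79°

-62.8°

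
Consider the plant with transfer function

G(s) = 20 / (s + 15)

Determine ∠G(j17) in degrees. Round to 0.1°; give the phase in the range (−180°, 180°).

Substitute s = j17:
Numerator: 20 = 20 + j0
Denominator: (j17) + 15 = 15 + j17
|N| = √(20² + 0²) ≈ 20, ∠N ≈ 0.00°
|D| = √(15² + 17²) ≈ 22.672, ∠D ≈ 48.58°
∠G = 0.00° − 48.58° = -48.58°

-48.6°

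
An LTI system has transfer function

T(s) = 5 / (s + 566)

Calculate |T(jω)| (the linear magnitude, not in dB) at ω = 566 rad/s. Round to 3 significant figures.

0.00625

Substitute s = j566:
Numerator: 5 = 5 + j0
Denominator: (j566) + 566 = 566 + j566
|N| = √(5² + 0²) ≈ 5, ∠N ≈ 0.00°
|D| = √(566² + 566²) ≈ 800.44, ∠D ≈ 45.00°
|T| = 5 / 800.44 ≈ 0.0062466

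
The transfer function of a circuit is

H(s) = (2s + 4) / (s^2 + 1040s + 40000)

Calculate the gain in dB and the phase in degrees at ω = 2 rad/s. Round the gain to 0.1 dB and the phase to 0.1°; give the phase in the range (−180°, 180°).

Substitute s = j2:
Numerator: 2(j2) + 4 = 4 + j4
Denominator: (j2)^2 + 1040(j2) + 40000 = 39996 + j2080
|N| = √(4² + 4²) ≈ 5.6569, ∠N ≈ 45.00°
|D| = √(39996² + 2080²) ≈ 40050, ∠D ≈ 2.98°
|H| = 5.6569 / 40050 ≈ 0.00014125
Gain = 20 log₁₀(0.00014125) ≈ -77.00 dB
∠H = 45.00° − 2.98° = 42.02°

-77.0 dB, 42.0°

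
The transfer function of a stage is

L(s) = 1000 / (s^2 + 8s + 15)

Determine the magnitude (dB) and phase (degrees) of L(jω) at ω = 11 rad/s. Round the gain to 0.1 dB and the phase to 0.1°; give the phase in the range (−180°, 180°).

17.2 dB, -140.3°

Substitute s = j11:
Numerator: 1000 = 1000 + j0
Denominator: (j11)^2 + 8(j11) + 15 = -106 + j88
|N| = √(1000² + 0²) ≈ 1000, ∠N ≈ 0.00°
|D| = √(106² + 88²) ≈ 137.77, ∠D ≈ 140.30°
|L| = 1000 / 137.77 ≈ 7.2585
Gain = 20 log₁₀(7.2585) ≈ 17.22 dB
∠L = 0.00° − 140.30° = -140.30°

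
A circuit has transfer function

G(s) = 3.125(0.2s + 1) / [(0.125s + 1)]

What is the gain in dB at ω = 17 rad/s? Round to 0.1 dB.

13.5 dB

At ω = 17 rad/s:
zero (1 + j17·0.2) = 1 + j3.4 → |·| ≈ 3.544, ∠ ≈ 73.61°
pole (1 + j17·0.125) = 1 + j2.125 → |·| ≈ 2.3485, ∠ ≈ 64.80°
|G| = 3.125 · 3.544 / (2.3485) ≈ 4.7158
Gain = 20 log₁₀(4.7158) ≈ 13.47 dB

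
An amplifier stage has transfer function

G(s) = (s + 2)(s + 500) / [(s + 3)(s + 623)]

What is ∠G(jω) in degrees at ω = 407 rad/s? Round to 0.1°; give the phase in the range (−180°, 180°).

At s = jω = j407:
zero (s+2): 2 + j407 → |·| = √(2²+407²) = √165653 ≈ 407, ∠ = arctan(407/2) ≈ 89.72°
zero (s+500): 500 + j407 → |·| = √(500²+407²) = √415649 ≈ 644.71, ∠ = arctan(407/500) ≈ 39.15°
pole (s+3): 3 + j407 → |·| = √(3²+407²) = √165658 ≈ 407.01, ∠ = arctan(407/3) ≈ 89.58°
pole (s+623): 623 + j407 → |·| = √(623²+407²) = √553778 ≈ 744.16, ∠ = arctan(407/623) ≈ 33.16°
∠G = 128.87° − 122.74° = 6.13°

6.1°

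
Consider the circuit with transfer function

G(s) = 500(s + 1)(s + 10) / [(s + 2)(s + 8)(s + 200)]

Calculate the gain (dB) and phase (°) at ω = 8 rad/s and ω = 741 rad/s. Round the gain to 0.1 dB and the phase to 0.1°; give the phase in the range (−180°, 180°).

At s = jω = j8:
zero (s+1): 1 + j8 → |·| = √(1²+8²) = √65 ≈ 8.0623, ∠ = arctan(8/1) ≈ 82.87°
zero (s+10): 10 + j8 → |·| = √(10²+8²) = √164 ≈ 12.806, ∠ = arctan(8/10) ≈ 38.66°
pole (s+2): 2 + j8 → |·| = √(2²+8²) = √68 ≈ 8.2462, ∠ = arctan(8/2) ≈ 75.96°
pole (s+8): 8 + j8 → |·| = √(8²+8²) = √128 ≈ 11.314, ∠ = arctan(8/8) ≈ 45.00°
pole (s+200): 200 + j8 → |·| = √(200²+8²) = √40064 ≈ 200.16, ∠ = arctan(8/200) ≈ 2.29°
|G| = 500 · 103.25 / 18674 ≈ 2.7645
Gain = 20 log₁₀(2.7645) ≈ 8.83 dB
∠G = 121.53° − 123.25° = -1.72°

At s = jω = j741:
zero (s+1): 1 + j741 → |·| = √(1²+741²) = √549082 ≈ 741, ∠ = arctan(741/1) ≈ 89.92°
zero (s+10): 10 + j741 → |·| = √(10²+741²) = √549181 ≈ 741.07, ∠ = arctan(741/10) ≈ 89.23°
pole (s+2): 2 + j741 → |·| = √(2²+741²) = √549085 ≈ 741, ∠ = arctan(741/2) ≈ 89.85°
pole (s+8): 8 + j741 → |·| = √(8²+741²) = √549145 ≈ 741.04, ∠ = arctan(741/8) ≈ 89.38°
pole (s+200): 200 + j741 → |·| = √(200²+741²) = √589081 ≈ 767.52, ∠ = arctan(741/200) ≈ 74.90°
|G| = 500 · 5.4913e+05 / 4.2145e+08 ≈ 0.65148
Gain = 20 log₁₀(0.65148) ≈ -3.72 dB
∠G = 179.15° − 254.13° = -74.98°

ω = 8: 8.8 dB, -1.7°; ω = 741: -3.7 dB, -75.0°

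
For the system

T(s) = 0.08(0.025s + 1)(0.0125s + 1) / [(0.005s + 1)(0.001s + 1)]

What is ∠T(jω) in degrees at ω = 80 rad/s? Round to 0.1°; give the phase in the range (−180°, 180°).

82.1°

At ω = 80 rad/s:
zero (1 + j80·0.025) = 1 + j2 → |·| ≈ 2.2361, ∠ ≈ 63.43°
zero (1 + j80·0.0125) = 1 + j1 → |·| ≈ 1.4142, ∠ ≈ 45.00°
pole (1 + j80·0.005) = 1 + j0.4 → |·| ≈ 1.077, ∠ ≈ 21.80°
pole (1 + j80·0.001) = 1 + j0.08 → |·| ≈ 1.0032, ∠ ≈ 4.57°
∠T = (63.43° + 45.00°) − (21.80° + 4.57°) = 82.06°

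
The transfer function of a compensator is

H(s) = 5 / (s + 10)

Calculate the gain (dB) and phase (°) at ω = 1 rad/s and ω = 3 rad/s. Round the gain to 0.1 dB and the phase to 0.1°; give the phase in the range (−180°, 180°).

Substitute s = j1:
Numerator: 5 = 5 + j0
Denominator: (j1) + 10 = 10 + j1
|N| = √(5² + 0²) ≈ 5, ∠N ≈ 0.00°
|D| = √(10² + 1²) ≈ 10.05, ∠D ≈ 5.71°
|H| = 5 / 10.05 ≈ 0.49751
Gain = 20 log₁₀(0.49751) ≈ -6.06 dB
∠H = 0.00° − 5.71° = -5.71°

Substitute s = j3:
Numerator: 5 = 5 + j0
Denominator: (j3) + 10 = 10 + j3
|N| = √(5² + 0²) ≈ 5, ∠N ≈ 0.00°
|D| = √(10² + 3²) ≈ 10.44, ∠D ≈ 16.70°
|H| = 5 / 10.44 ≈ 0.47893
Gain = 20 log₁₀(0.47893) ≈ -6.39 dB
∠H = 0.00° − 16.70° = -16.70°

ω = 1: -6.1 dB, -5.7°; ω = 3: -6.4 dB, -16.7°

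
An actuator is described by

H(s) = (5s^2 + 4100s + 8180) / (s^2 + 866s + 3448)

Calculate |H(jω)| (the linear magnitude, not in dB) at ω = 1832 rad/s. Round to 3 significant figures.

Substitute s = j1832:
Numerator: 5(j1832)^2 + 4100(j1832) + 8180 = -16772940 + j7511200
Denominator: (j1832)^2 + 866(j1832) + 3448 = -3352776 + j1586512
|N| = √(16772940² + 7511200²) ≈ 1.8378e+07, ∠N ≈ 155.88°
|D| = √(3352776² + 1586512²) ≈ 3.7092e+06, ∠D ≈ 154.68°
|H| = 1.8378e+07 / 3.7092e+06 ≈ 4.9547

4.95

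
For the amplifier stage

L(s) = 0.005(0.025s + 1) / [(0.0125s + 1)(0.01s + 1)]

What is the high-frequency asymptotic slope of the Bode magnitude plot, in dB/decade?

-20 dB/decade

Each pole contributes −20 dB/decade at high frequency; each zero contributes +20 dB/decade.
Net: 1 zero(s) − 2 pole(s) → -20 dB/decade.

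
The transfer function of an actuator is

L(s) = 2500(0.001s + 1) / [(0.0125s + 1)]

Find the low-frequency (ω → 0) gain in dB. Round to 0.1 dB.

L(0) = 2500 · 1 / 1 = 2500
20 log₁₀(2500) ≈ 67.96 dB

68.0 dB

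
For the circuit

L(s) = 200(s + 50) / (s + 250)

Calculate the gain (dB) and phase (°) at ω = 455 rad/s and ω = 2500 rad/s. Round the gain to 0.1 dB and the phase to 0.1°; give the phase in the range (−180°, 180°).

At s = jω = j455:
zero (s+50): 50 + j455 → |·| = √(50²+455²) = √209525 ≈ 457.74, ∠ = arctan(455/50) ≈ 83.73°
pole (s+250): 250 + j455 → |·| = √(250²+455²) = √269525 ≈ 519.16, ∠ = arctan(455/250) ≈ 61.21°
|L| = 200 · 457.74 / 519.16 ≈ 176.34
Gain = 20 log₁₀(176.34) ≈ 44.93 dB
∠L = 83.73° − 61.21° = 22.52°

At s = jω = j2500:
zero (s+50): 50 + j2500 → |·| = √(50²+2500²) = √6252500 ≈ 2500.5, ∠ = arctan(2500/50) ≈ 88.85°
pole (s+250): 250 + j2500 → |·| = √(250²+2500²) = √6312500 ≈ 2512.5, ∠ = arctan(2500/250) ≈ 84.29°
|L| = 200 · 2500.5 / 2512.5 ≈ 199.04
Gain = 20 log₁₀(199.04) ≈ 45.98 dB
∠L = 88.85° − 84.29° = 4.56°

ω = 455: 44.9 dB, 22.5°; ω = 2500: 46.0 dB, 4.6°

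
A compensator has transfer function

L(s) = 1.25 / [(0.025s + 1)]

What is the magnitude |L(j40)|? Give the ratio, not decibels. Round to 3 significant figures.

0.884

At ω = 40 rad/s:
pole (1 + j40·0.025) = 1 + j1 → |·| ≈ 1.4142, ∠ ≈ 45.00°
|L| = 1.25 · 1 / (1.4142) ≈ 0.88389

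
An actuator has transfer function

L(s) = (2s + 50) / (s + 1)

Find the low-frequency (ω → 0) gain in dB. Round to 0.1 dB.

34.0 dB

L(0) = 50 / 1 = 50
20 log₁₀(50) ≈ 33.98 dB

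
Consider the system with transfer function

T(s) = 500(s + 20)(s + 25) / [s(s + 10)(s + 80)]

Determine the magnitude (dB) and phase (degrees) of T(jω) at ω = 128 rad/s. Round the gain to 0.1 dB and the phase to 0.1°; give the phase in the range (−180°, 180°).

10.6 dB, -73.5°

At s = jω = j128:
zero (s+20): 20 + j128 → |·| = √(20²+128²) = √16784 ≈ 129.55, ∠ = arctan(128/20) ≈ 81.12°
zero (s+25): 25 + j128 → |·| = √(25²+128²) = √17009 ≈ 130.42, ∠ = arctan(128/25) ≈ 78.95°
pole (s+10): 10 + j128 → |·| = √(10²+128²) = √16484 ≈ 128.39, ∠ = arctan(128/10) ≈ 85.53°
pole (s+80): 80 + j128 → |·| = √(80²+128²) = √22784 ≈ 150.94, ∠ = arctan(128/80) ≈ 57.99°
pole at origin: |s| = 128, ∠ = 90.00° (in denominator)
|T| = 500 · 16896 / 2.4805e+06 ≈ 3.4058
Gain = 20 log₁₀(3.4058) ≈ 10.64 dB
∠T = 160.07° − 233.52° = -73.45°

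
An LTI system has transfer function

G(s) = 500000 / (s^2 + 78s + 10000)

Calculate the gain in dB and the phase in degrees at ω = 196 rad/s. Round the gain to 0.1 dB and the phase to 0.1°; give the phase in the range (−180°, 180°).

23.8 dB, -151.7°

At s = jω = j196:
quadratic: (j196)² + 78·j196 + 10000 = -28416 + j15288 → |·| ≈ 32268, ∠ ≈ 151.72°
|G| = 500000 / 32268 ≈ 15.495
Gain = 20 log₁₀(15.495) ≈ 23.80 dB
∠G = 0.00° − 151.72° = -151.72°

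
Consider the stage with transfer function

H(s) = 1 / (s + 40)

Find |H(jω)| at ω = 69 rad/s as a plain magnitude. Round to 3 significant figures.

At s = jω = j69:
pole (s+40): 40 + j69 → |·| = √(40²+69²) = √6361 ≈ 79.756, ∠ = arctan(69/40) ≈ 59.90°
|H| = 1 / 79.756 ≈ 0.012538

0.0125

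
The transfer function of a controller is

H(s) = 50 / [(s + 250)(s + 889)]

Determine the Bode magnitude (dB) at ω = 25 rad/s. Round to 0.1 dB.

At s = jω = j25:
pole (s+250): 250 + j25 → |·| = √(250²+25²) = √63125 ≈ 251.25, ∠ = arctan(25/250) ≈ 5.71°
pole (s+889): 889 + j25 → |·| = √(889²+25²) = √790946 ≈ 889.35, ∠ = arctan(25/889) ≈ 1.61°
|H| = 50 / 2.2345e+05 ≈ 0.00022376
Gain = 20 log₁₀(0.00022376) ≈ -73.00 dB

-73.0 dB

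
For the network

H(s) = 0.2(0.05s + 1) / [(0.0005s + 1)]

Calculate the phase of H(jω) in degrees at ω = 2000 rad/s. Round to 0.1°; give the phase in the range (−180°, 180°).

At ω = 2000 rad/s:
zero (1 + j2000·0.05) = 1 + j100 → |·| ≈ 100, ∠ ≈ 89.43°
pole (1 + j2000·0.0005) = 1 + j1 → |·| ≈ 1.4142, ∠ ≈ 45.00°
∠H = (89.43°) − (45.00°) = 44.43°

44.4°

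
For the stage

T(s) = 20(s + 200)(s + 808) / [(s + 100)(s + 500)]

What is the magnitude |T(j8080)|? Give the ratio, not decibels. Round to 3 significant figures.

At s = jω = j8080:
zero (s+200): 200 + j8080 → |·| = √(200²+8080²) = √65326400 ≈ 8082.5, ∠ = arctan(8080/200) ≈ 88.58°
zero (s+808): 808 + j8080 → |·| = √(808²+8080²) = √65939264 ≈ 8120.3, ∠ = arctan(8080/808) ≈ 84.29°
pole (s+100): 100 + j8080 → |·| = √(100²+8080²) = √65296400 ≈ 8080.6, ∠ = arctan(8080/100) ≈ 89.29°
pole (s+500): 500 + j8080 → |·| = √(500²+8080²) = √65536400 ≈ 8095.5, ∠ = arctan(8080/500) ≈ 86.46°
|T| = 20 · 6.5632e+07 / 6.5416e+07 ≈ 20.066

20.1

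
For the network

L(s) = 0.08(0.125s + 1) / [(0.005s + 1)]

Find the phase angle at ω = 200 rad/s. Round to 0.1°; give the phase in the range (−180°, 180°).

At ω = 200 rad/s:
zero (1 + j200·0.125) = 1 + j25 → |·| ≈ 25.02, ∠ ≈ 87.71°
pole (1 + j200·0.005) = 1 + j1 → |·| ≈ 1.4142, ∠ ≈ 45.00°
∠L = (87.71°) − (45.00°) = 42.71°

42.7°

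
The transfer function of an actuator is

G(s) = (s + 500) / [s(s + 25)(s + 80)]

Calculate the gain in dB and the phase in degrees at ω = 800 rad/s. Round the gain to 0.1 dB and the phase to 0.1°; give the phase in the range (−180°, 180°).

-114.7 dB, 155.5°

At s = jω = j800:
zero (s+500): 500 + j800 → |·| = √(500²+800²) = √890000 ≈ 943.4, ∠ = arctan(800/500) ≈ 57.99°
pole (s+25): 25 + j800 → |·| = √(25²+800²) = √640625 ≈ 800.39, ∠ = arctan(800/25) ≈ 88.21°
pole (s+80): 80 + j800 → |·| = √(80²+800²) = √646400 ≈ 803.99, ∠ = arctan(800/80) ≈ 84.29°
pole at origin: |s| = 800, ∠ = 90.00° (in denominator)
|G| = 1 · 943.4 / 5.148e+08 ≈ 1.8326e-06
Gain = 20 log₁₀(1.8326e-06) ≈ -114.74 dB
∠G = 57.99° − 262.50° = -204.51° ≡ 155.49° (principal value)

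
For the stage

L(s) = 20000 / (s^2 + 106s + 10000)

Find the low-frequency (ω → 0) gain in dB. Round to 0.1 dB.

L(0) = 20000 / 10000 = 2
20 log₁₀(2) ≈ 6.02 dB

6.0 dB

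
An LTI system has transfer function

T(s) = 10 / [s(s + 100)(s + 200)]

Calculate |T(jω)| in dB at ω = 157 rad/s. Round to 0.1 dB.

At s = jω = j157:
pole (s+100): 100 + j157 → |·| = √(100²+157²) = √34649 ≈ 186.14, ∠ = arctan(157/100) ≈ 57.51°
pole (s+200): 200 + j157 → |·| = √(200²+157²) = √64649 ≈ 254.26, ∠ = arctan(157/200) ≈ 38.13°
pole at origin: |s| = 157, ∠ = 90.00° (in denominator)
|T| = 10 / 7.4305e+06 ≈ 1.3458e-06
Gain = 20 log₁₀(1.3458e-06) ≈ -117.42 dB

-117.4 dB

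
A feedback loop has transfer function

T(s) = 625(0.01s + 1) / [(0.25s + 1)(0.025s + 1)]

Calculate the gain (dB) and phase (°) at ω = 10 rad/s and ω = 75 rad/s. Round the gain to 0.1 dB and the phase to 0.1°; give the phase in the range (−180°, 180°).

At ω = 10 rad/s:
zero (1 + j10·0.01) = 1 + j0.1 → |·| ≈ 1.005, ∠ ≈ 5.71°
pole (1 + j10·0.25) = 1 + j2.5 → |·| ≈ 2.6926, ∠ ≈ 68.20°
pole (1 + j10·0.025) = 1 + j0.25 → |·| ≈ 1.0308, ∠ ≈ 14.04°
|T| = 625 · 1.005 / (2.6926 · 1.0308) ≈ 226.31
Gain = 20 log₁₀(226.31) ≈ 47.09 dB
∠T = (5.71°) − (68.20° + 14.04°) = -76.53°

At ω = 75 rad/s:
zero (1 + j75·0.01) = 1 + j0.75 → |·| ≈ 1.25, ∠ ≈ 36.87°
pole (1 + j75·0.25) = 1 + j18.75 → |·| ≈ 18.777, ∠ ≈ 86.95°
pole (1 + j75·0.025) = 1 + j1.875 → |·| ≈ 2.125, ∠ ≈ 61.93°
|T| = 625 · 1.25 / (18.777 · 2.125) ≈ 19.58
Gain = 20 log₁₀(19.58) ≈ 25.84 dB
∠T = (36.87°) − (86.95° + 61.93°) = -112.01°

ω = 10: 47.1 dB, -76.5°; ω = 75: 25.8 dB, -112.0°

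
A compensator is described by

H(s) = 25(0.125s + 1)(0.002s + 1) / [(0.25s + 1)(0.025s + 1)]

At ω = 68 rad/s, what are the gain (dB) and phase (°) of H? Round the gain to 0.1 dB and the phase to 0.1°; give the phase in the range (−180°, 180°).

16.2 dB, -55.1°

At ω = 68 rad/s:
zero (1 + j68·0.125) = 1 + j8.5 → |·| ≈ 8.5586, ∠ ≈ 83.29°
zero (1 + j68·0.002) = 1 + j0.136 → |·| ≈ 1.0092, ∠ ≈ 7.74°
pole (1 + j68·0.25) = 1 + j17 → |·| ≈ 17.029, ∠ ≈ 86.63°
pole (1 + j68·0.025) = 1 + j1.7 → |·| ≈ 1.9723, ∠ ≈ 59.53°
|H| = 25 · 8.5586 · 1.0092 / (17.029 · 1.9723) ≈ 6.4292
Gain = 20 log₁₀(6.4292) ≈ 16.16 dB
∠H = (83.29° + 7.74°) − (86.63° + 59.53°) = -55.13°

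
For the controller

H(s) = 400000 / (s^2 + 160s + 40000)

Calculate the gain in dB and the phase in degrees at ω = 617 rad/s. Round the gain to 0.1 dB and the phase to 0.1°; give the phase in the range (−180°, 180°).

1.0 dB, -163.8°

At s = jω = j617:
quadratic: (j617)² + 160·j617 + 40000 = -340689 + j98720 → |·| ≈ 3.547e+05, ∠ ≈ 163.84°
|H| = 400000 / 3.547e+05 ≈ 1.1277
Gain = 20 log₁₀(1.1277) ≈ 1.04 dB
∠H = 0.00° − 163.84° = -163.84°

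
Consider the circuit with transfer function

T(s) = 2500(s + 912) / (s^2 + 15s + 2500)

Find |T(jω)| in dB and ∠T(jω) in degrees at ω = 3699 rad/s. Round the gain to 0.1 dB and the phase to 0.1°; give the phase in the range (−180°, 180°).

-3.1 dB, -103.6°

At s = jω = j3699:
zero (s+912): 912 + j3699 → |·| = √(912²+3699²) = √14514345 ≈ 3809.8, ∠ = arctan(3699/912) ≈ 76.15°
quadratic: (j3699)² + 15·j3699 + 2500 = -13680101 + j55485 → |·| ≈ 1.368e+07, ∠ ≈ 179.77°
|T| = 2500 · 3809.8 / 1.368e+07 ≈ 0.69624
Gain = 20 log₁₀(0.69624) ≈ -3.14 dB
∠T = 76.15° − 179.77° = -103.62°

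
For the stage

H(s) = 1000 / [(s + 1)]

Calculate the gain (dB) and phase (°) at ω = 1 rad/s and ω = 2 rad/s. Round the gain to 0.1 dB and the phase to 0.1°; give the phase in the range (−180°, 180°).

At ω = 1 rad/s:
pole (1 + j1·1) = 1 + j1 → |·| ≈ 1.4142, ∠ ≈ 45.00°
|H| = 1000 · 1 / (1.4142) ≈ 707.11
Gain = 20 log₁₀(707.11) ≈ 56.99 dB
∠H = (0°) − (45.00°) = -45.00°

At ω = 2 rad/s:
pole (1 + j2·1) = 1 + j2 → |·| ≈ 2.2361, ∠ ≈ 63.43°
|H| = 1000 · 1 / (2.2361) ≈ 447.21
Gain = 20 log₁₀(447.21) ≈ 53.01 dB
∠H = (0°) − (63.43°) = -63.43°

ω = 1: 57.0 dB, -45.0°; ω = 2: 53.0 dB, -63.4°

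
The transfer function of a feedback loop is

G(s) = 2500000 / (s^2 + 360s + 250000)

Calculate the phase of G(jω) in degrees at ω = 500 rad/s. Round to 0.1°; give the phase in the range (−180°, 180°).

-90.0°

At s = jω = j500:
quadratic: (j500)² + 360·j500 + 250000 = 0 + j180000 → |·| ≈ 1.8e+05, ∠ ≈ 90.00°
∠G = 0.00° − 90.00° = -90.00°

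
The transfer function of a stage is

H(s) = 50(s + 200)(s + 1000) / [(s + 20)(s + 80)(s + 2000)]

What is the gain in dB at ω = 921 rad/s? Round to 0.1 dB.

At s = jω = j921:
zero (s+200): 200 + j921 → |·| = √(200²+921²) = √888241 ≈ 942.47, ∠ = arctan(921/200) ≈ 77.75°
zero (s+1000): 1000 + j921 → |·| = √(1000²+921²) = √1848241 ≈ 1359.5, ∠ = arctan(921/1000) ≈ 42.65°
pole (s+20): 20 + j921 → |·| = √(20²+921²) = √848641 ≈ 921.22, ∠ = arctan(921/20) ≈ 88.76°
pole (s+80): 80 + j921 → |·| = √(80²+921²) = √854641 ≈ 924.47, ∠ = arctan(921/80) ≈ 85.04°
pole (s+2000): 2000 + j921 → |·| = √(2000²+921²) = √4848241 ≈ 2201.9, ∠ = arctan(921/2000) ≈ 24.73°
|H| = 50 · 1.2813e+06 / 1.8752e+09 ≈ 0.034164
Gain = 20 log₁₀(0.034164) ≈ -29.33 dB

-29.3 dB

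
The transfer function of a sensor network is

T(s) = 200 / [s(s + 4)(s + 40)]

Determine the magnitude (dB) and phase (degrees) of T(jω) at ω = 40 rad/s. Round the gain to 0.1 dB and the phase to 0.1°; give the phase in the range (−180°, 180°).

-53.2 dB, 140.7°

At s = jω = j40:
pole (s+4): 4 + j40 → |·| = √(4²+40²) = √1616 ≈ 40.2, ∠ = arctan(40/4) ≈ 84.29°
pole (s+40): 40 + j40 → |·| = √(40²+40²) = √3200 ≈ 56.569, ∠ = arctan(40/40) ≈ 45.00°
pole at origin: |s| = 40, ∠ = 90.00° (in denominator)
|T| = 200 / 90963 ≈ 0.0021987
Gain = 20 log₁₀(0.0021987) ≈ -53.16 dB
∠T = 0.00° − 219.29° = -219.29° ≡ 140.71° (principal value)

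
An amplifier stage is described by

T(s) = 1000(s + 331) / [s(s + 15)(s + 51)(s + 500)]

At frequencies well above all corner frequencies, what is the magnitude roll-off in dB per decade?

-60 dB/decade

Each pole contributes −20 dB/decade at high frequency; each zero contributes +20 dB/decade.
Net: 1 zero(s) − 4 pole(s) → -60 dB/decade.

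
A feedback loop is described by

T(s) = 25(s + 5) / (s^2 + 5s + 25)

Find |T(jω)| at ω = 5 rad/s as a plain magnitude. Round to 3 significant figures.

At s = jω = j5:
zero (s+5): 5 + j5 → |·| = √(5²+5²) = √50 ≈ 7.0711, ∠ = arctan(5/5) ≈ 45.00°
quadratic: (j5)² + 5·j5 + 25 = 0 + j25 → |·| ≈ 25, ∠ ≈ 90.00°
|T| = 25 · 7.0711 / 25 ≈ 7.0711

7.07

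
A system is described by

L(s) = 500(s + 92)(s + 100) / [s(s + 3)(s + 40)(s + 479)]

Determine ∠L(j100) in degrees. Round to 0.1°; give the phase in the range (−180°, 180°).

-165.9°

At s = jω = j100:
zero (s+92): 92 + j100 → |·| = √(92²+100²) = √18464 ≈ 135.88, ∠ = arctan(100/92) ≈ 47.39°
zero (s+100): 100 + j100 → |·| = √(100²+100²) = √20000 ≈ 141.42, ∠ = arctan(100/100) ≈ 45.00°
pole (s+3): 3 + j100 → |·| = √(3²+100²) = √10009 ≈ 100.04, ∠ = arctan(100/3) ≈ 88.28°
pole (s+40): 40 + j100 → |·| = √(40²+100²) = √11600 ≈ 107.7, ∠ = arctan(100/40) ≈ 68.20°
pole (s+479): 479 + j100 → |·| = √(479²+100²) = √239441 ≈ 489.33, ∠ = arctan(100/479) ≈ 11.79°
pole at origin: |s| = 100, ∠ = 90.00° (in denominator)
∠L = 92.39° − 258.27° = -165.88°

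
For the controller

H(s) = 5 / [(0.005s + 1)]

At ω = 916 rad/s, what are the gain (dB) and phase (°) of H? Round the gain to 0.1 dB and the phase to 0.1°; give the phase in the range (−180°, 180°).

At ω = 916 rad/s:
pole (1 + j916·0.005) = 1 + j4.58 → |·| ≈ 4.6879, ∠ ≈ 77.68°
|H| = 5 · 1 / (4.6879) ≈ 1.0666
Gain = 20 log₁₀(1.0666) ≈ 0.56 dB
∠H = (0°) − (77.68°) = -77.68°

0.6 dB, -77.7°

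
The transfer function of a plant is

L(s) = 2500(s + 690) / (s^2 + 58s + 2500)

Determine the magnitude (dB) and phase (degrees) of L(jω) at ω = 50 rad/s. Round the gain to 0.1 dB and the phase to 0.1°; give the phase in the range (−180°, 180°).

55.5 dB, -85.9°

At s = jω = j50:
zero (s+690): 690 + j50 → |·| = √(690²+50²) = √478600 ≈ 691.81, ∠ = arctan(50/690) ≈ 4.14°
quadratic: (j50)² + 58·j50 + 2500 = 0 + j2900 → |·| ≈ 2900, ∠ ≈ 90.00°
|L| = 2500 · 691.81 / 2900 ≈ 596.39
Gain = 20 log₁₀(596.39) ≈ 55.51 dB
∠L = 4.14° − 90.00° = -85.86°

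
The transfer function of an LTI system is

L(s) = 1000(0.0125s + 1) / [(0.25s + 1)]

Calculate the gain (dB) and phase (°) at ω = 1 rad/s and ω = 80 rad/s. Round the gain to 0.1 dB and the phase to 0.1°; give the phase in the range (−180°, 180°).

At ω = 1 rad/s:
zero (1 + j1·0.0125) = 1 + j0.0125 → |·| ≈ 1.0001, ∠ ≈ 0.72°
pole (1 + j1·0.25) = 1 + j0.25 → |·| ≈ 1.0308, ∠ ≈ 14.04°
|L| = 1000 · 1.0001 / (1.0308) ≈ 970.22
Gain = 20 log₁₀(970.22) ≈ 59.74 dB
∠L = (0.72°) − (14.04°) = -13.32°

At ω = 80 rad/s:
zero (1 + j80·0.0125) = 1 + j1 → |·| ≈ 1.4142, ∠ ≈ 45.00°
pole (1 + j80·0.25) = 1 + j20 → |·| ≈ 20.025, ∠ ≈ 87.14°
|L| = 1000 · 1.4142 / (20.025) ≈ 70.622
Gain = 20 log₁₀(70.622) ≈ 36.98 dB
∠L = (45.00°) − (87.14°) = -42.14°

ω = 1: 59.7 dB, -13.3°; ω = 80: 37.0 dB, -42.1°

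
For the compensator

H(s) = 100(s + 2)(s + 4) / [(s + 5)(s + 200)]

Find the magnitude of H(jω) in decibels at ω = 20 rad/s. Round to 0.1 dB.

19.9 dB

At s = jω = j20:
zero (s+2): 2 + j20 → |·| = √(2²+20²) = √404 ≈ 20.1, ∠ = arctan(20/2) ≈ 84.29°
zero (s+4): 4 + j20 → |·| = √(4²+20²) = √416 ≈ 20.396, ∠ = arctan(20/4) ≈ 78.69°
pole (s+5): 5 + j20 → |·| = √(5²+20²) = √425 ≈ 20.616, ∠ = arctan(20/5) ≈ 75.96°
pole (s+200): 200 + j20 → |·| = √(200²+20²) = √40400 ≈ 201, ∠ = arctan(20/200) ≈ 5.71°
|H| = 100 · 409.96 / 4143.8 ≈ 9.8933
Gain = 20 log₁₀(9.8933) ≈ 19.91 dB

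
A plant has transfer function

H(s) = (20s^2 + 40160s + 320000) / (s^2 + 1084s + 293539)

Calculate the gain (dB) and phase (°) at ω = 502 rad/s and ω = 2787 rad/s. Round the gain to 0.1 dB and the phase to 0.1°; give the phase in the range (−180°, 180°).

ω = 502: 31.6 dB, 17.5°; ω = 2787: 27.5 dB, -13.8°

Substitute s = j502:
Numerator: 20(j502)^2 + 40160(j502) + 320000 = -4720080 + j20160320
Denominator: (j502)^2 + 1084(j502) + 293539 = 41535 + j544168
|N| = √(4720080² + 20160320²) ≈ 2.0705e+07, ∠N ≈ 103.18°
|D| = √(41535² + 544168²) ≈ 5.4575e+05, ∠D ≈ 85.64°
|H| = 2.0705e+07 / 5.4575e+05 ≈ 37.939
Gain = 20 log₁₀(37.939) ≈ 31.58 dB
∠H = 103.18° − 85.64° = 17.54°

Substitute s = j2787:
Numerator: 20(j2787)^2 + 40160(j2787) + 320000 = -155027380 + j111925920
Denominator: (j2787)^2 + 1084(j2787) + 293539 = -7473830 + j3021108
|N| = √(155027380² + 111925920²) ≈ 1.9121e+08, ∠N ≈ 144.17°
|D| = √(7473830² + 3021108²) ≈ 8.0613e+06, ∠D ≈ 157.99°
|H| = 1.9121e+08 / 8.0613e+06 ≈ 23.719
Gain = 20 log₁₀(23.719) ≈ 27.50 dB
∠H = 144.17° − 157.99° = -13.82°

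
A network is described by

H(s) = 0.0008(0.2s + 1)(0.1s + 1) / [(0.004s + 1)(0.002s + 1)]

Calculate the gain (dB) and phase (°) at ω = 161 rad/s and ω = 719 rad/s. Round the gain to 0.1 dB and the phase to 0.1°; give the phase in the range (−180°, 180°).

ω = 161: -9.6 dB, 124.0°; ω = 719: 3.8 dB, 52.8°

At ω = 161 rad/s:
zero (1 + j161·0.2) = 1 + j32.2 → |·| ≈ 32.216, ∠ ≈ 88.22°
zero (1 + j161·0.1) = 1 + j16.1 → |·| ≈ 16.131, ∠ ≈ 86.45°
pole (1 + j161·0.004) = 1 + j0.644 → |·| ≈ 1.1894, ∠ ≈ 32.78°
pole (1 + j161·0.002) = 1 + j0.322 → |·| ≈ 1.0506, ∠ ≈ 17.85°
|H| = 0.0008 · 32.216 · 16.131 / (1.1894 · 1.0506) ≈ 0.3327
Gain = 20 log₁₀(0.3327) ≈ -9.56 dB
∠H = (88.22° + 86.45°) − (32.78° + 17.85°) = 124.04°

At ω = 719 rad/s:
zero (1 + j719·0.2) = 1 + j143.8 → |·| ≈ 143.8, ∠ ≈ 89.60°
zero (1 + j719·0.1) = 1 + j71.9 → |·| ≈ 71.907, ∠ ≈ 89.20°
pole (1 + j719·0.004) = 1 + j2.876 → |·| ≈ 3.0449, ∠ ≈ 70.83°
pole (1 + j719·0.002) = 1 + j1.438 → |·| ≈ 1.7515, ∠ ≈ 55.18°
|H| = 0.0008 · 143.8 · 71.907 / (3.0449 · 1.7515) ≈ 1.5511
Gain = 20 log₁₀(1.5511) ≈ 3.81 dB
∠H = (89.60° + 89.20°) − (70.83° + 55.18°) = 52.79°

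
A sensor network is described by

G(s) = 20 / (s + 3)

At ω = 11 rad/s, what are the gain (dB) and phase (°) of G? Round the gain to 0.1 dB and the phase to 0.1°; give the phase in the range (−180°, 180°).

Substitute s = j11:
Numerator: 20 = 20 + j0
Denominator: (j11) + 3 = 3 + j11
|N| = √(20² + 0²) ≈ 20, ∠N ≈ 0.00°
|D| = √(3² + 11²) ≈ 11.402, ∠D ≈ 74.74°
|G| = 20 / 11.402 ≈ 1.7541
Gain = 20 log₁₀(1.7541) ≈ 4.88 dB
∠G = 0.00° − 74.74° = -74.74°

4.9 dB, -74.7°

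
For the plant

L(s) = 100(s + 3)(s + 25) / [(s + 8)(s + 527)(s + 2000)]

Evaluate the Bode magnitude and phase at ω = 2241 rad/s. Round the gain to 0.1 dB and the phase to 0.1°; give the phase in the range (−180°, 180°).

-29.8 dB, -35.5°

At s = jω = j2241:
zero (s+3): 3 + j2241 → |·| = √(3²+2241²) = √5022090 ≈ 2241, ∠ = arctan(2241/3) ≈ 89.92°
zero (s+25): 25 + j2241 → |·| = √(25²+2241²) = √5022706 ≈ 2241.1, ∠ = arctan(2241/25) ≈ 89.36°
pole (s+8): 8 + j2241 → |·| = √(8²+2241²) = √5022145 ≈ 2241, ∠ = arctan(2241/8) ≈ 89.80°
pole (s+527): 527 + j2241 → |·| = √(527²+2241²) = √5299810 ≈ 2302.1, ∠ = arctan(2241/527) ≈ 76.77°
pole (s+2000): 2000 + j2241 → |·| = √(2000²+2241²) = √9022081 ≈ 3003.7, ∠ = arctan(2241/2000) ≈ 48.25°
|L| = 100 · 5.0223e+06 / 1.5496e+10 ≈ 0.03241
Gain = 20 log₁₀(0.03241) ≈ -29.79 dB
∠L = 179.28° − 214.82° = -35.54°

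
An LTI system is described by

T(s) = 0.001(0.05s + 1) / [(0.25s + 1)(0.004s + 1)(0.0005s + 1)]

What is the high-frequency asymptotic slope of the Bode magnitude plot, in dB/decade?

-40 dB/decade

Each pole contributes −20 dB/decade at high frequency; each zero contributes +20 dB/decade.
Net: 1 zero(s) − 3 pole(s) → -40 dB/decade.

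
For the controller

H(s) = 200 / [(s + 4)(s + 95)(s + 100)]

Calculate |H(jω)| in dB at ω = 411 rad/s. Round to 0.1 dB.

-111.3 dB

At s = jω = j411:
pole (s+4): 4 + j411 → |·| = √(4²+411²) = √168937 ≈ 411.02, ∠ = arctan(411/4) ≈ 89.44°
pole (s+95): 95 + j411 → |·| = √(95²+411²) = √177946 ≈ 421.84, ∠ = arctan(411/95) ≈ 76.99°
pole (s+100): 100 + j411 → |·| = √(100²+411²) = √178921 ≈ 422.99, ∠ = arctan(411/100) ≈ 76.33°
|H| = 200 / 7.334e+07 ≈ 2.727e-06
Gain = 20 log₁₀(2.727e-06) ≈ -111.29 dB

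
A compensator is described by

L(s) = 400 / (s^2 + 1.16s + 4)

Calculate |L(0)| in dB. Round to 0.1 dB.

L(0) = 400 / 4 = 100
20 log₁₀(100) ≈ 40.00 dB

40.0 dB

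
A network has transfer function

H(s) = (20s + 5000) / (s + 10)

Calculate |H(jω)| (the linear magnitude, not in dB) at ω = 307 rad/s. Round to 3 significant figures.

25.8

Substitute s = j307:
Numerator: 20(j307) + 5000 = 5000 + j6140
Denominator: (j307) + 10 = 10 + j307
|N| = √(5000² + 6140²) ≈ 7918.3, ∠N ≈ 50.84°
|D| = √(10² + 307²) ≈ 307.16, ∠D ≈ 88.13°
|H| = 7918.3 / 307.16 ≈ 25.779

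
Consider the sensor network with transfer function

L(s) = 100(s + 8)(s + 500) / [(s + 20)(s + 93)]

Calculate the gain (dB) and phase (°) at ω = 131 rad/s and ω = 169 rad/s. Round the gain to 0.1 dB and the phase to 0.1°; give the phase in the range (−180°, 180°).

ω = 131: 50.1 dB, -34.8°; ω = 169: 48.7 dB, -38.5°

At s = jω = j131:
zero (s+8): 8 + j131 → |·| = √(8²+131²) = √17225 ≈ 131.24, ∠ = arctan(131/8) ≈ 86.51°
zero (s+500): 500 + j131 → |·| = √(500²+131²) = √267161 ≈ 516.88, ∠ = arctan(131/500) ≈ 14.68°
pole (s+20): 20 + j131 → |·| = √(20²+131²) = √17561 ≈ 132.52, ∠ = arctan(131/20) ≈ 81.32°
pole (s+93): 93 + j131 → |·| = √(93²+131²) = √25810 ≈ 160.65, ∠ = arctan(131/93) ≈ 54.63°
|L| = 100 · 67835 / 21289 ≈ 318.64
Gain = 20 log₁₀(318.64) ≈ 50.07 dB
∠L = 101.19° − 135.95° = -34.76°

At s = jω = j169:
zero (s+8): 8 + j169 → |·| = √(8²+169²) = √28625 ≈ 169.19, ∠ = arctan(169/8) ≈ 87.29°
zero (s+500): 500 + j169 → |·| = √(500²+169²) = √278561 ≈ 527.79, ∠ = arctan(169/500) ≈ 18.68°
pole (s+20): 20 + j169 → |·| = √(20²+169²) = √28961 ≈ 170.18, ∠ = arctan(169/20) ≈ 83.25°
pole (s+93): 93 + j169 → |·| = √(93²+169²) = √37210 ≈ 192.9, ∠ = arctan(169/93) ≈ 61.18°
|L| = 100 · 89297 / 32828 ≈ 272.01
Gain = 20 log₁₀(272.01) ≈ 48.69 dB
∠L = 105.97° − 144.43° = -38.46°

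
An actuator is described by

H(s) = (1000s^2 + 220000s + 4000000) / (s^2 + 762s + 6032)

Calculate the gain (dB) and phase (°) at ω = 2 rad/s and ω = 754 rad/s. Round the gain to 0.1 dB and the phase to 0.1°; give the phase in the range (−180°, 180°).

ω = 2: 56.2 dB, -7.9°; ω = 754: 57.3 dB, 29.2°

Substitute s = j2:
Numerator: 1000(j2)^2 + 220000(j2) + 4000000 = 3996000 + j440000
Denominator: (j2)^2 + 762(j2) + 6032 = 6028 + j1524
|N| = √(3996000² + 440000²) ≈ 4.0202e+06, ∠N ≈ 6.28°
|D| = √(6028² + 1524²) ≈ 6217.7, ∠D ≈ 14.19°
|H| = 4.0202e+06 / 6217.7 ≈ 646.57
Gain = 20 log₁₀(646.57) ≈ 56.21 dB
∠H = 6.28° − 14.19° = -7.91°

Substitute s = j754:
Numerator: 1000(j754)^2 + 220000(j754) + 4000000 = -564516000 + j165880000
Denominator: (j754)^2 + 762(j754) + 6032 = -562484 + j574548
|N| = √(564516000² + 165880000²) ≈ 5.8838e+08, ∠N ≈ 163.62°
|D| = √(562484² + 574548²) ≈ 8.0405e+05, ∠D ≈ 134.39°
|H| = 5.8838e+08 / 8.0405e+05 ≈ 731.77
Gain = 20 log₁₀(731.77) ≈ 57.29 dB
∠H = 163.62° − 134.39° = 29.23°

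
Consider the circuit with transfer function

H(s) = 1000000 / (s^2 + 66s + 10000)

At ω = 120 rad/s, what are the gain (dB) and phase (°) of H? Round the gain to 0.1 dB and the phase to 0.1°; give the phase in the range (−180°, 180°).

At s = jω = j120:
quadratic: (j120)² + 66·j120 + 10000 = -4400 + j7920 → |·| ≈ 9060.2, ∠ ≈ 119.05°
|H| = 1000000 / 9060.2 ≈ 110.37
Gain = 20 log₁₀(110.37) ≈ 40.86 dB
∠H = 0.00° − 119.05° = -119.05°

40.9 dB, -119.1°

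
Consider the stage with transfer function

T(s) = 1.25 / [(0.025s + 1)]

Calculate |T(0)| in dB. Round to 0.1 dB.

1.9 dB

T(0) = 1.25 · 1 / 1 = 1.25
20 log₁₀(1.25) ≈ 1.94 dB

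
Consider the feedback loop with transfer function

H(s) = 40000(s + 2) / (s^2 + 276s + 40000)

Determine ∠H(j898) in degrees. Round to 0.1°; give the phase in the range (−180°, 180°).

-72.2°

At s = jω = j898:
zero (s+2): 2 + j898 → |·| = √(2²+898²) = √806408 ≈ 898, ∠ = arctan(898/2) ≈ 89.87°
quadratic: (j898)² + 276·j898 + 40000 = -766404 + j247848 → |·| ≈ 8.0548e+05, ∠ ≈ 162.08°
∠H = 89.87° − 162.08° = -72.21°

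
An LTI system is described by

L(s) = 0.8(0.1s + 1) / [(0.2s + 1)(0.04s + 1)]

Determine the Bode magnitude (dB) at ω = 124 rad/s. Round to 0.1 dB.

-22.0 dB

At ω = 124 rad/s:
zero (1 + j124·0.1) = 1 + j12.4 → |·| ≈ 12.44, ∠ ≈ 85.39°
pole (1 + j124·0.2) = 1 + j24.8 → |·| ≈ 24.82, ∠ ≈ 87.69°
pole (1 + j124·0.04) = 1 + j4.96 → |·| ≈ 5.0598, ∠ ≈ 78.60°
|L| = 0.8 · 12.44 / (24.82 · 5.0598) ≈ 0.079246
Gain = 20 log₁₀(0.079246) ≈ -22.02 dB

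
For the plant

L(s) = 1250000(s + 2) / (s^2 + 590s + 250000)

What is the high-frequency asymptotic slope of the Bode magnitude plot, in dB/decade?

-20 dB/decade

Each pole contributes −20 dB/decade at high frequency; each zero contributes +20 dB/decade.
Net: 1 zero(s) − 2 pole(s) → -20 dB/decade.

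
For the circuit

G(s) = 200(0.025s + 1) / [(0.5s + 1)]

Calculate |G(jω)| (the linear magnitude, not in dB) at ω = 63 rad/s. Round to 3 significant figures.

At ω = 63 rad/s:
zero (1 + j63·0.025) = 1 + j1.575 → |·| ≈ 1.8656, ∠ ≈ 57.59°
pole (1 + j63·0.5) = 1 + j31.5 → |·| ≈ 31.516, ∠ ≈ 88.18°
|G| = 200 · 1.8656 / (31.516) ≈ 11.839

11.8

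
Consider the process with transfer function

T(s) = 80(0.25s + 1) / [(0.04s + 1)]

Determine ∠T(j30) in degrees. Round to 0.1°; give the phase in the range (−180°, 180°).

32.2°

At ω = 30 rad/s:
zero (1 + j30·0.25) = 1 + j7.5 → |·| ≈ 7.5664, ∠ ≈ 82.41°
pole (1 + j30·0.04) = 1 + j1.2 → |·| ≈ 1.562, ∠ ≈ 50.19°
∠T = (82.41°) − (50.19°) = 32.22°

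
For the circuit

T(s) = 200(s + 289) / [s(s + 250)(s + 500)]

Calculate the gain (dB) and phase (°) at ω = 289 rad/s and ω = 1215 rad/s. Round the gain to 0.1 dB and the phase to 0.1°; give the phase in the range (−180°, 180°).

At s = jω = j289:
zero (s+289): 289 + j289 → |·| = √(289²+289²) = √167042 ≈ 408.71, ∠ = arctan(289/289) ≈ 45.00°
pole (s+250): 250 + j289 → |·| = √(250²+289²) = √146021 ≈ 382.13, ∠ = arctan(289/250) ≈ 49.14°
pole (s+500): 500 + j289 → |·| = √(500²+289²) = √333521 ≈ 577.51, ∠ = arctan(289/500) ≈ 30.03°
pole at origin: |s| = 289, ∠ = 90.00° (in denominator)
|T| = 200 · 408.71 / 6.3778e+07 ≈ 0.0012817
Gain = 20 log₁₀(0.0012817) ≈ -57.84 dB
∠T = 45.00° − 169.17° = -124.17°

At s = jω = j1215:
zero (s+289): 289 + j1215 → |·| = √(289²+1215²) = √1559746 ≈ 1248.9, ∠ = arctan(1215/289) ≈ 76.62°
pole (s+250): 250 + j1215 → |·| = √(250²+1215²) = √1538725 ≈ 1240.5, ∠ = arctan(1215/250) ≈ 78.37°
pole (s+500): 500 + j1215 → |·| = √(500²+1215²) = √1726225 ≈ 1313.9, ∠ = arctan(1215/500) ≈ 67.63°
pole at origin: |s| = 1215, ∠ = 90.00° (in denominator)
|T| = 200 · 1248.9 / 1.9803e+09 ≈ 0.00012613
Gain = 20 log₁₀(0.00012613) ≈ -77.98 dB
∠T = 76.62° − 236.00° = -159.38°

ω = 289: -57.8 dB, -124.2°; ω = 1215: -78.0 dB, -159.4°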